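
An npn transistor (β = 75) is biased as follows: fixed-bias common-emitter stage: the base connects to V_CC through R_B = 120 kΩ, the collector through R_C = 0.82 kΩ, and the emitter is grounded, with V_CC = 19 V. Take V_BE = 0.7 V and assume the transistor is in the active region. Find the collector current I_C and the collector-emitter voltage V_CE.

I_C ≈ 11 mA, V_CE ≈ 9.6 V

Base loop: V_CC = I_B·R_B + V_BE, so I_B = (19 − 0.7)/120 kΩ = 0.152 mA.
In the active region I_C = β·I_B = 75 × 0.152 = 11.4 mA.
Collector loop: V_CE = V_CC − I_C·R_C = 19 − 11.4×0.82 = 9.62 V.
Since V_CE = 9.62 V > V_CE(sat) ≈ 0.2 V, the transistor is in the active region as assumed.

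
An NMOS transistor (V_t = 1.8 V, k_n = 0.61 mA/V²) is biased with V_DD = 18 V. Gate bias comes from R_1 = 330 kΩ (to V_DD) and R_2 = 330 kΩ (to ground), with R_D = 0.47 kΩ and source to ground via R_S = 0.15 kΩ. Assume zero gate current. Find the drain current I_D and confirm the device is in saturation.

I_D ≈ 9.9 mA

V_G = V_DD·R_2/(R_1+R_2) = 18×330/660 = 9 V.
Assume saturation: I_D = (k_n/2)(V_GS − V_t)² with V_GS = V_G − I_D·R_S = 9 − 0.15·I_D.
Substituting gives 0.00686·I_D² − 1.66·I_D + 15.8 = 0, with roots I_D = 9.94 or 232 mA.
The root I_D = 232 mA gives V_GS = -25.8 V ≤ V_t, so take I_D = 9.94 mA.
Then V_GS = 7.51 V and V_DS = V_DD − I_D(R_D+R_S) = 18 − 9.94×0.62 = 11.8 V.
Saturation requires V_DS ≥ V_GS − V_t = 5.71 V; 11.8 ≥ 5.71 ✓.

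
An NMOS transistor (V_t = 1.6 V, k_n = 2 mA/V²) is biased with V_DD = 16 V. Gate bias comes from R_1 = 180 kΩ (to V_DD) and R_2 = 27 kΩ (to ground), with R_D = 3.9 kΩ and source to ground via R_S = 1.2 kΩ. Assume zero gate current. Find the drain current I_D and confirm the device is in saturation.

V_G = V_DD·R_2/(R_1+R_2) = 16×27/207 = 2.09 V.
Assume saturation: I_D = (k_n/2)(V_GS − V_t)² with V_GS = V_G − I_D·R_S = 2.09 − 1.2·I_D.
Substituting gives 1.44·I_D² − 2.17·I_D + 0.237 = 0, with roots I_D = 0.119 or 1.39 mA.
The root I_D = 1.39 mA gives V_GS = 0.422 V ≤ V_t, so take I_D = 0.119 mA.
Then V_GS = 1.94 V and V_DS = V_DD − I_D(R_D+R_S) = 16 − 0.119×5.1 = 15.4 V.
Saturation requires V_DS ≥ V_GS − V_t = 0.345 V; 15.4 ≥ 0.345 ✓.

I_D ≈ 0.12 mA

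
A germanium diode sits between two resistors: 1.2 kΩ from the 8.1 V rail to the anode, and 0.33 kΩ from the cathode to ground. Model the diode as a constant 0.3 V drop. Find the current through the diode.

I ≈ 5.1 mA

The two resistors are in series with the diode, so KVL gives 8.1 = I·1.2 + 0.3 + I·0.33.
I = (8.1 − 0.3) / (1.2 + 0.33) kΩ = 7.8 / 1.53 = 5.1 mA.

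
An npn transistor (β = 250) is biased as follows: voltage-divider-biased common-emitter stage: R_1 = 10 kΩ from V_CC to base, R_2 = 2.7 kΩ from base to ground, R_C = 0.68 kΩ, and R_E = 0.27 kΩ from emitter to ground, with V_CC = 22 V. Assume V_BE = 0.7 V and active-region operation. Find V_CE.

V_CE ≈ 8.5 V

Thevenize the base divider: V_Th = V_CC·R_2/(R_1+R_2) = 22×2.7/12.7 = 4.68 V, R_Th = R_1‖R_2 = 2.13 kΩ.
Base-emitter loop: V_Th = I_B·R_Th + V_BE + (β+1)I_B·R_E, so I_B = (4.68 − 0.7) / (2.13 + 251×0.27) = 0.0569 mA.
I_C = β·I_B = 250×0.0569 = 14.2 mA, and I_E = (β+1)I_B = 14.3 mA.
V_CE = V_CC − I_C·R_C − I_E·R_E = 22 − 14.2×0.68 − 14.3×0.27 = 8.47 V.
V_CE = 8.47 V > 0.2 V confirms active-region operation.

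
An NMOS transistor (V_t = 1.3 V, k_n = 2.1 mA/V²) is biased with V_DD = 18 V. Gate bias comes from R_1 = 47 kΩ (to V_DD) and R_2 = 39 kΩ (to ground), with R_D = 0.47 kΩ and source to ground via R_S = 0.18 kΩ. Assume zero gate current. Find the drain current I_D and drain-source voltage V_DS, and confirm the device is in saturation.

V_G = V_DD·R_2/(R_1+R_2) = 18×39/86 = 8.16 V.
Assume saturation: I_D = (k_n/2)(V_GS − V_t)² with V_GS = V_G − I_D·R_S = 8.16 − 0.18·I_D.
Substituting gives 0.034·I_D² − 3.59·I_D + 49.5 = 0, with roots I_D = 16.3 or 89.4 mA.
The root I_D = 89.4 mA gives V_GS = -7.93 V ≤ V_t, so take I_D = 16.3 mA.
Then V_GS = 5.24 V and V_DS = V_DD − I_D(R_D+R_S) = 18 − 16.3×0.65 = 7.43 V.
Saturation requires V_DS ≥ V_GS − V_t = 3.94 V; 7.43 ≥ 3.94 ✓.

I_D ≈ 16 mA, V_DS ≈ 7.4 V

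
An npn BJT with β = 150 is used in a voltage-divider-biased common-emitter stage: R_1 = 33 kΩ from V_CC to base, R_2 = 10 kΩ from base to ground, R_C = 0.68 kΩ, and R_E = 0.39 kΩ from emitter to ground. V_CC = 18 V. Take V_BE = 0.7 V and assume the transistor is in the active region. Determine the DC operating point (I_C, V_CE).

I_C ≈ 7.9 mA, V_CE ≈ 9.6 V

Thevenize the base divider: V_Th = V_CC·R_2/(R_1+R_2) = 18×10/43 = 4.19 V, R_Th = R_1‖R_2 = 7.67 kΩ.
Base-emitter loop: V_Th = I_B·R_Th + V_BE + (β+1)I_B·R_E, so I_B = (4.19 − 0.7) / (7.67 + 151×0.39) = 0.0524 mA.
I_C = β·I_B = 150×0.0524 = 7.86 mA, and I_E = (β+1)I_B = 7.91 mA.
V_CE = V_CC − I_C·R_C − I_E·R_E = 18 − 7.86×0.68 − 7.91×0.39 = 9.57 V.
V_CE = 9.57 V > 0.2 V confirms active-region operation.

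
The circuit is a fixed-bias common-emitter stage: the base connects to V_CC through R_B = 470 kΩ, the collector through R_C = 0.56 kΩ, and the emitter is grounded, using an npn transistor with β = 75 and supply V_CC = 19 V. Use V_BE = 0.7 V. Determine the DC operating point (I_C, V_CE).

I_C ≈ 2.9 mA, V_CE ≈ 17 V

Base loop: V_CC = I_B·R_B + V_BE, so I_B = (19 − 0.7)/470 kΩ = 0.0389 mA.
In the active region I_C = β·I_B = 75 × 0.0389 = 2.92 mA.
Collector loop: V_CE = V_CC − I_C·R_C = 19 − 2.92×0.56 = 17.4 V.
Since V_CE = 17.4 V > V_CE(sat) ≈ 0.2 V, the transistor is in the active region as assumed.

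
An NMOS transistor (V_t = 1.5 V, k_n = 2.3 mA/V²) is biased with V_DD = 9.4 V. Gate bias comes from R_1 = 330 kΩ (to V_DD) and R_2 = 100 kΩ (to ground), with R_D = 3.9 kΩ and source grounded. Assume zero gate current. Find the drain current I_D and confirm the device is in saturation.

V_G = V_DD·R_2/(R_1+R_2) = 9.4×100/430 = 2.19 V. With the source grounded, V_GS = V_G = 2.19 V.
Assume saturation: I_D = (k_n/2)(V_GS − V_t)² = (2.3/2)×(2.19 − 1.5)² = 1.15×0.686² = 0.541 mA.
V_DS = V_DD − I_D·R_D = 9.4 − 0.541×3.9 = 7.29 V.
Saturation requires V_DS ≥ V_GS − V_t = 0.686 V; 7.29 ≥ 0.686 ✓.

I_D ≈ 0.54 mA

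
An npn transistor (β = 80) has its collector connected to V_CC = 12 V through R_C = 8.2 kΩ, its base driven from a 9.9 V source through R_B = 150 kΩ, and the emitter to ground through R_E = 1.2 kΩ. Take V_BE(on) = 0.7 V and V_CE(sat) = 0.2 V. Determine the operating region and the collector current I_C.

Assume active: I_B = (9.9 − 0.7)/(150 + 81×1.2) = 0.0372 mA, I_C = β·I_B = 2.98 mA.
Then V_CE = 12 − 2.98×8.2 − 3.01×1.2 = -16 V < 0.2 V — the active assumption fails.
Re-solve with V_CE = 0.2 V. KCL at the emitter: V_E/R_E = (V_BB−0.7−V_E)/R_B + (V_CC−0.2−V_E)/R_C, giving V_E = 1.56 V.
I_C = (V_CC − 0.2 − V_E)/R_C = (11.8 − 1.56)/8.2 = 1.25 mA.
Check: I_B = (9.2 − 1.56)/150 = 0.0509 mA, and β·I_B = 4.07 mA > I_C, confirming saturation.

saturation; I_C ≈ 1.2 mA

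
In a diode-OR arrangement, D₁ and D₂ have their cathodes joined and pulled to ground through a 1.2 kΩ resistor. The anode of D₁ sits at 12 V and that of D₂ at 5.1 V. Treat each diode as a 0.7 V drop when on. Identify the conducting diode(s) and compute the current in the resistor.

Only D₁ conducts; I_R ≈ 9.4 mA

Assume both conduct. Then node N would need to be at both 12−0.7 = 11.3 V and 5.1−0.7 = 4.4 V, which is impossible.
Assume only D₁ conducts: V_N = 12 − 0.7 = 11.3 V, so I_R = 11.3/1.2 = 9.42 mA.
Check D₂: its anode-to-cathode voltage is 5.1 − 11.3 = -6.2 V < 0.7 V, so it is off. The assumption is consistent.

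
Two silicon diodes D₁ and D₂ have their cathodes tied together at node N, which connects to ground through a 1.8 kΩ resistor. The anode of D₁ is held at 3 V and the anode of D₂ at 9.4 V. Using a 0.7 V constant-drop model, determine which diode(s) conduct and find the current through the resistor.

Assume both conduct. Then node N would need to be at both 3−0.7 = 2.3 V and 9.4−0.7 = 8.7 V, which is impossible.
Assume only D₂ conducts: V_N = 9.4 − 0.7 = 8.7 V, so I_R = 8.7/1.8 = 4.83 mA.
Check D₁: its anode-to-cathode voltage is 3 − 8.7 = -5.7 V < 0.7 V, so it is off. The assumption is consistent.

Only D₂ conducts; I_R ≈ 4.8 mA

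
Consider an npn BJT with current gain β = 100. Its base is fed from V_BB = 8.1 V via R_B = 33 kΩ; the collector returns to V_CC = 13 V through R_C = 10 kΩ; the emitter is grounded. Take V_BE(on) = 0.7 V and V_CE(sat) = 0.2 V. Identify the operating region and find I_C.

saturation; I_C ≈ 1.3 mA

Assume active: I_B = (8.1 − 0.7)/33 = 0.224 mA, giving I_C = β·I_B = 22.4 mA.
But then V_CE = 13 − 22.4×10 = -211 V < V_CE(sat) = 0.2 V — impossible in the active region.
So the transistor is saturated. With V_CE = 0.2 V, I_C = (V_CC − 0.2)/R_C = 12.8/10 = 1.28 mA.
Check: β·I_B = 22.4 mA > I_C = 1.28 mA, confirming saturation.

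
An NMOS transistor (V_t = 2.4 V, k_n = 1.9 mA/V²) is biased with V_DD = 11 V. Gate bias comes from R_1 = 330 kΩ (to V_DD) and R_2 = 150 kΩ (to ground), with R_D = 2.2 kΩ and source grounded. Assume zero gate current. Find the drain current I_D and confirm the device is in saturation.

V_G = V_DD·R_2/(R_1+R_2) = 11×150/480 = 3.44 V. With the source grounded, V_GS = V_G = 3.44 V.
Assume saturation: I_D = (k_n/2)(V_GS − V_t)² = (1.9/2)×(3.44 − 2.4)² = 0.95×1.04² = 1.02 mA.
V_DS = V_DD − I_D·R_D = 11 − 1.02×2.2 = 8.75 V.
Saturation requires V_DS ≥ V_GS − V_t = 1.04 V; 8.75 ≥ 1.04 ✓.

I_D ≈ 1 mA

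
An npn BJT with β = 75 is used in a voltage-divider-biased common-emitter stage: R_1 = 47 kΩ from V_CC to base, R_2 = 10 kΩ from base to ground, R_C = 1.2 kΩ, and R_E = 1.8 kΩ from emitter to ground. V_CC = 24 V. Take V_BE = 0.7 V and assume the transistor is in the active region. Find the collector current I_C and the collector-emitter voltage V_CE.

I_C ≈ 1.8 mA, V_CE ≈ 19 V

Thevenize the base divider: V_Th = V_CC·R_2/(R_1+R_2) = 24×10/57 = 4.21 V, R_Th = R_1‖R_2 = 8.25 kΩ.
Base-emitter loop: V_Th = I_B·R_Th + V_BE + (β+1)I_B·R_E, so I_B = (4.21 − 0.7) / (8.25 + 76×1.8) = 0.0242 mA.
I_C = β·I_B = 75×0.0242 = 1.82 mA, and I_E = (β+1)I_B = 1.84 mA.
V_CE = V_CC − I_C·R_C − I_E·R_E = 24 − 1.82×1.2 − 1.84×1.8 = 18.5 V.
V_CE = 18.5 V > 0.2 V confirms active-region operation.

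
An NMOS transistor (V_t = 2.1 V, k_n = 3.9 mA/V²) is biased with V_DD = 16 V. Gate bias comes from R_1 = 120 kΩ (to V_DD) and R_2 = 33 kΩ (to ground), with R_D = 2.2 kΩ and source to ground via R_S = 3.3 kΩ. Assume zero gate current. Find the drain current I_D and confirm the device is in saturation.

I_D ≈ 0.29 mA

V_G = V_DD·R_2/(R_1+R_2) = 16×33/153 = 3.45 V.
Assume saturation: I_D = (k_n/2)(V_GS − V_t)² with V_GS = V_G − I_D·R_S = 3.45 − 3.3·I_D.
Substituting gives 21.2·I_D² − 18.4·I_D + 3.56 = 0, with roots I_D = 0.292 or 0.574 mA.
The root I_D = 0.574 mA gives V_GS = 1.56 V ≤ V_t, so take I_D = 0.292 mA.
Then V_GS = 2.49 V and V_DS = V_DD − I_D(R_D+R_S) = 16 − 0.292×5.5 = 14.4 V.
Saturation requires V_DS ≥ V_GS − V_t = 0.387 V; 14.4 ≥ 0.387 ✓.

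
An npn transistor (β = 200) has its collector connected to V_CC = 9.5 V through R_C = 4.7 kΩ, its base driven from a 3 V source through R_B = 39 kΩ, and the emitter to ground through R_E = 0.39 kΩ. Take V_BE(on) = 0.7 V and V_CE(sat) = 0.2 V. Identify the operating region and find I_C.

saturation; I_C ≈ 1.8 mA

Assume active: I_B = (3 − 0.7)/(39 + 201×0.39) = 0.0196 mA, I_C = β·I_B = 3.92 mA.
Then V_CE = 9.5 − 3.92×4.7 − 3.94×0.39 = -10.5 V < 0.2 V — the active assumption fails.
Re-solve with V_CE = 0.2 V. KCL at the emitter: V_E/R_E = (V_BB−0.7−V_E)/R_B + (V_CC−0.2−V_E)/R_C, giving V_E = 0.727 V.
I_C = (V_CC − 0.2 − V_E)/R_C = (9.3 − 0.727)/4.7 = 1.82 mA.
Check: I_B = (2.3 − 0.727)/39 = 0.0403 mA, and β·I_B = 8.07 mA > I_C, confirming saturation.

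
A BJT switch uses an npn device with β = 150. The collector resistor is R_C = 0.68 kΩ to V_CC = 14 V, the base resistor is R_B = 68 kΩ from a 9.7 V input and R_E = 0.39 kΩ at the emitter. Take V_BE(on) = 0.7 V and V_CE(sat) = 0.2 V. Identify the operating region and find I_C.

active; I_C ≈ 11 mA

Assume active. Base-emitter loop: I_B = (V_BB − V_BE)/(R_B + (β+1)R_E) = (9.7 − 0.7)/(68 + 151×0.39) = 0.0709 mA.
I_C = β·I_B = 150×0.0709 = 10.6 mA.
V_CE = V_CC − I_C·R_C − I_E·R_E = 14 − 10.6×0.68 − 10.7×0.39 = 2.59 V > V_CE(sat), so the active-region assumption holds.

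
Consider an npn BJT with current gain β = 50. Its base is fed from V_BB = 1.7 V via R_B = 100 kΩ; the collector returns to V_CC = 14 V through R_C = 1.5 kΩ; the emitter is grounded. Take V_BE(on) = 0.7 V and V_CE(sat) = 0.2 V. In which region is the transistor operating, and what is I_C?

Assume active. Base-emitter loop: I_B = (V_BB − V_BE)/R_B = (1.7 − 0.7)/100 = 0.01 mA.
I_C = β·I_B = 50×0.01 = 0.5 mA.
V_CE = V_CC − I_C·R_C = 14 − 0.5×1.5 = 13.2 V > V_CE(sat), so the active-region assumption holds.

active; I_C ≈ 0.5 mA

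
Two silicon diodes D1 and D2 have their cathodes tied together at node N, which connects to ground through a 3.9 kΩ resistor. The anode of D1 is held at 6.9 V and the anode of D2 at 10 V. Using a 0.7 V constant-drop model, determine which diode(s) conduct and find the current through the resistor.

Assume both conduct. Then node N would need to be at both 6.9−0.7 = 6.2 V and 10−0.7 = 9.3 V, which is impossible.
Assume only D2 conducts: V_N = 10 − 0.7 = 9.3 V, so I_R = 9.3/3.9 = 2.38 mA.
Check D1: its anode-to-cathode voltage is 6.9 − 9.3 = -2.4 V < 0.7 V, so it is off. The assumption is consistent.

Only D2 conducts; I_R ≈ 2.4 mA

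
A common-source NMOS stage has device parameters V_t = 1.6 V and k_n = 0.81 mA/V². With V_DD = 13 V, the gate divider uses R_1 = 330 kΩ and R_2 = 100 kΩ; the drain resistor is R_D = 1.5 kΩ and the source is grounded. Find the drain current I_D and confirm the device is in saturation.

V_G = V_DD·R_2/(R_1+R_2) = 13×100/430 = 3.02 V. With the source grounded, V_GS = V_G = 3.02 V.
Assume saturation: I_D = (k_n/2)(V_GS − V_t)² = (0.81/2)×(3.02 − 1.6)² = 0.405×1.42² = 0.82 mA.
V_DS = V_DD − I_D·R_D = 13 − 0.82×1.5 = 11.8 V.
Saturation requires V_DS ≥ V_GS − V_t = 1.42 V; 11.8 ≥ 1.42 ✓.

I_D ≈ 0.82 mA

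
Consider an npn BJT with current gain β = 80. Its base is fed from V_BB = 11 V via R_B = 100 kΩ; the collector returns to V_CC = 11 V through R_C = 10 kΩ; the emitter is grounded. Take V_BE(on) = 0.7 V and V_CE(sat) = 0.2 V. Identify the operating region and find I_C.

Assume active: I_B = (11 − 0.7)/100 = 0.103 mA, giving I_C = β·I_B = 8.24 mA.
But then V_CE = 11 − 8.24×10 = -71.4 V < V_CE(sat) = 0.2 V — impossible in the active region.
So the transistor is saturated. With V_CE = 0.2 V, I_C = (V_CC − 0.2)/R_C = 10.8/10 = 1.08 mA.
Check: β·I_B = 8.24 mA > I_C = 1.08 mA, confirming saturation.

saturation; I_C ≈ 1.1 mA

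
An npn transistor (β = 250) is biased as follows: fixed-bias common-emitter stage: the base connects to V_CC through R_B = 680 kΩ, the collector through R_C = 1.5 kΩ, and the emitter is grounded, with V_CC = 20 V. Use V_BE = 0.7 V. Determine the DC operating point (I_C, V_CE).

Base loop: V_CC = I_B·R_B + V_BE, so I_B = (20 − 0.7)/680 kΩ = 0.0284 mA.
In the active region I_C = β·I_B = 250 × 0.0284 = 7.1 mA.
Collector loop: V_CE = V_CC − I_C·R_C = 20 − 7.1×1.5 = 9.36 V.
Since V_CE = 9.36 V > V_CE(sat) ≈ 0.2 V, the transistor is in the active region as assumed.

I_C ≈ 7.1 mA, V_CE ≈ 9.4 V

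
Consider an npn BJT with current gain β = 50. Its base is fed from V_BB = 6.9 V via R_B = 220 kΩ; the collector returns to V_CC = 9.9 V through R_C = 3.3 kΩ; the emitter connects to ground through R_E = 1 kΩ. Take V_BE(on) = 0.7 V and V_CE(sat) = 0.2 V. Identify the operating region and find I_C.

Assume active. Base-emitter loop: I_B = (V_BB − V_BE)/(R_B + (β+1)R_E) = (6.9 − 0.7)/(220 + 51×1) = 0.0229 mA.
I_C = β·I_B = 50×0.0229 = 1.14 mA.
V_CE = V_CC − I_C·R_C − I_E·R_E = 9.9 − 1.14×3.3 − 1.17×1 = 4.96 V > V_CE(sat), so the active-region assumption holds.

active; I_C ≈ 1.1 mA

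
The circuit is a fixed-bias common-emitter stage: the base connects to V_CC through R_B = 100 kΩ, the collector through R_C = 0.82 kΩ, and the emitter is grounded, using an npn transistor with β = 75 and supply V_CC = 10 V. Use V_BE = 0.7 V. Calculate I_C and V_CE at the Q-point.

I_C ≈ 7 mA, V_CE ≈ 4.3 V

Base loop: V_CC = I_B·R_B + V_BE, so I_B = (10 − 0.7)/100 kΩ = 0.093 mA.
In the active region I_C = β·I_B = 75 × 0.093 = 6.98 mA.
Collector loop: V_CE = V_CC − I_C·R_C = 10 − 6.98×0.82 = 4.28 V.
Since V_CE = 4.28 V > V_CE(sat) ≈ 0.2 V, the transistor is in the active region as assumed.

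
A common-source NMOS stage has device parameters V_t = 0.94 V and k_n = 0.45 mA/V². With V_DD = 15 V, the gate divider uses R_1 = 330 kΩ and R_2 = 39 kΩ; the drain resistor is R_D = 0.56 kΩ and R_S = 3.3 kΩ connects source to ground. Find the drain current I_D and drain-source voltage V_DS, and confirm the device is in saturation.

I_D ≈ 0.051 mA, V_DS ≈ 15 V

V_G = V_DD·R_2/(R_1+R_2) = 15×39/369 = 1.59 V.
Assume saturation: I_D = (k_n/2)(V_GS − V_t)² with V_GS = V_G − I_D·R_S = 1.59 − 3.3·I_D.
Substituting gives 2.45·I_D² − 1.96·I_D + 0.0937 = 0, with roots I_D = 0.0511 or 0.748 mA.
The root I_D = 0.748 mA gives V_GS = -0.883 V ≤ V_t, so take I_D = 0.0511 mA.
Then V_GS = 1.42 V and V_DS = V_DD − I_D(R_D+R_S) = 15 − 0.0511×3.86 = 14.8 V.
Saturation requires V_DS ≥ V_GS − V_t = 0.477 V; 14.8 ≥ 0.477 ✓.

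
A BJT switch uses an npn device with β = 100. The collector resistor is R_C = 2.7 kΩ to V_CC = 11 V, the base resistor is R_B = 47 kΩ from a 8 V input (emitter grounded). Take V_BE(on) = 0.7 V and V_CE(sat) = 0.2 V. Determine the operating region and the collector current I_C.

saturation; I_C ≈ 4 mA

Assume active: I_B = (8 − 0.7)/47 = 0.155 mA, giving I_C = β·I_B = 15.5 mA.
But then V_CE = 11 − 15.5×2.7 = -30.9 V < V_CE(sat) = 0.2 V — impossible in the active region.
So the transistor is saturated. With V_CE = 0.2 V, I_C = (V_CC − 0.2)/R_C = 10.8/2.7 = 4 mA.
Check: β·I_B = 15.5 mA > I_C = 4 mA, confirming saturation.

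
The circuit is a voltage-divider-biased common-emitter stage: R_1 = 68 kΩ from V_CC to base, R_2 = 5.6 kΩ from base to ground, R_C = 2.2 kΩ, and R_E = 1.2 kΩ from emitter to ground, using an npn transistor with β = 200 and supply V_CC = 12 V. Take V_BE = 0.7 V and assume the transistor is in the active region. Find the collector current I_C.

Thevenize the base divider: V_Th = V_CC·R_2/(R_1+R_2) = 12×5.6/73.6 = 0.913 V, R_Th = R_1‖R_2 = 5.17 kΩ.
Base-emitter loop: V_Th = I_B·R_Th + V_BE + (β+1)I_B·R_E, so I_B = (0.913 − 0.7) / (5.17 + 201×1.2) = 0.000865 mA.
I_C = β·I_B = 200×0.000865 = 0.173 mA, and I_E = (β+1)I_B = 0.174 mA.
V_CE = V_CC − I_C·R_C − I_E·R_E = 12 − 0.173×2.2 − 0.174×1.2 = 11.4 V.
V_CE = 11.4 V > 0.2 V confirms active-region operation.

I_C ≈ 0.17 mA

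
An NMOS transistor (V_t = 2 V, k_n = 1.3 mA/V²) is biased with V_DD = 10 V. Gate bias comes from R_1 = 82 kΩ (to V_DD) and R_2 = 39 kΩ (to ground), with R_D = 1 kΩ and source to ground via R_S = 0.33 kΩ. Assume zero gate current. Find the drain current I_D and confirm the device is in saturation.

V_G = V_DD·R_2/(R_1+R_2) = 10×39/121 = 3.22 V.
Assume saturation: I_D = (k_n/2)(V_GS − V_t)² with V_GS = V_G − I_D·R_S = 3.22 − 0.33·I_D.
Substituting gives 0.0708·I_D² − 1.52·I_D + 0.972 = 0, with roots I_D = 0.658 or 20.9 mA.
The root I_D = 20.9 mA gives V_GS = -3.67 V ≤ V_t, so take I_D = 0.658 mA.
Then V_GS = 3.01 V and V_DS = V_DD − I_D(R_D+R_S) = 10 − 0.658×1.33 = 9.13 V.
Saturation requires V_DS ≥ V_GS − V_t = 1.01 V; 9.13 ≥ 1.01 ✓.

I_D ≈ 0.66 mA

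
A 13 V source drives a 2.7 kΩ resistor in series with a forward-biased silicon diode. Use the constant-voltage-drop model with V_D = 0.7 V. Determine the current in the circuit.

I ≈ 4.6 mA

KVL around the loop: 13 = V_D + I·R = 0.7 + I × 2.7 kΩ.
So I = (13 − 0.7) / 2.7 kΩ = 12.3 / 2.7 = 4.56 mA.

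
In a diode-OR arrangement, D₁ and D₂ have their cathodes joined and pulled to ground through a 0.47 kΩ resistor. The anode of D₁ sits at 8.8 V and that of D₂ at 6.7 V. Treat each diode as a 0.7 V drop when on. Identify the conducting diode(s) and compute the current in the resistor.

Assume both conduct. Then node N would need to be at both 8.8−0.7 = 8.1 V and 6.7−0.7 = 6 V, which is impossible.
Assume only D₁ conducts: V_N = 8.8 − 0.7 = 8.1 V, so I_R = 8.1/0.47 = 17.2 mA.
Check D₂: its anode-to-cathode voltage is 6.7 − 8.1 = -1.4 V < 0.7 V, so it is off. The assumption is consistent.

Only D₁ conducts; I_R ≈ 17 mA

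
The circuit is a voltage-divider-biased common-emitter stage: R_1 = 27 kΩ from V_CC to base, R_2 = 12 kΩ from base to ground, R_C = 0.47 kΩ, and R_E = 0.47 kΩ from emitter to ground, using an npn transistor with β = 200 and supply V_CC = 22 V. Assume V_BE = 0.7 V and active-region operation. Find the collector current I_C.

Thevenize the base divider: V_Th = V_CC·R_2/(R_1+R_2) = 22×12/39 = 6.77 V, R_Th = R_1‖R_2 = 8.31 kΩ.
Base-emitter loop: V_Th = I_B·R_Th + V_BE + (β+1)I_B·R_E, so I_B = (6.77 − 0.7) / (8.31 + 201×0.47) = 0.0591 mA.
I_C = β·I_B = 200×0.0591 = 11.8 mA, and I_E = (β+1)I_B = 11.9 mA.
V_CE = V_CC − I_C·R_C − I_E·R_E = 22 − 11.8×0.47 − 11.9×0.47 = 10.9 V.
V_CE = 10.9 V > 0.2 V confirms active-region operation.

I_C ≈ 12 mA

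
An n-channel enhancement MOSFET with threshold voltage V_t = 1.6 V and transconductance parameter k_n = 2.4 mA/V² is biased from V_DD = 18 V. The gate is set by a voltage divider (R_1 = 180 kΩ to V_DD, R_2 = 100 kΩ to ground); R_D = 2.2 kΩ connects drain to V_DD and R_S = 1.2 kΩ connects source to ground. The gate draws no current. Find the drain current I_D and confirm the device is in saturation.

I_D ≈ 2.8 mA

V_G = V_DD·R_2/(R_1+R_2) = 18×100/280 = 6.43 V.
Assume saturation: I_D = (k_n/2)(V_GS − V_t)² with V_GS = V_G − I_D·R_S = 6.43 − 1.2·I_D.
Substituting gives 1.73·I_D² − 14.9·I_D + 28 = 0, with roots I_D = 2.76 or 5.87 mA.
The root I_D = 5.87 mA gives V_GS = -0.611 V ≤ V_t, so take I_D = 2.76 mA.
Then V_GS = 3.12 V and V_DS = V_DD − I_D(R_D+R_S) = 18 − 2.76×3.4 = 8.62 V.
Saturation requires V_DS ≥ V_GS − V_t = 1.52 V; 8.62 ≥ 1.52 ✓.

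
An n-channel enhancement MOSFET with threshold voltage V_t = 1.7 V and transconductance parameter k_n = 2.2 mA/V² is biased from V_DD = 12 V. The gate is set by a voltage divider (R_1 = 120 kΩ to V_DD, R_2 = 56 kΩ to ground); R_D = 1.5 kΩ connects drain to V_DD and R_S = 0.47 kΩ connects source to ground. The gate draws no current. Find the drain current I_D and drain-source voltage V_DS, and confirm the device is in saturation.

I_D ≈ 1.8 mA, V_DS ≈ 8.5 V

V_G = V_DD·R_2/(R_1+R_2) = 12×56/176 = 3.82 V.
Assume saturation: I_D = (k_n/2)(V_GS − V_t)² with V_GS = V_G − I_D·R_S = 3.82 − 0.47·I_D.
Substituting gives 0.243·I_D² − 3.19·I_D + 4.94 = 0, with roots I_D = 1.79 or 11.3 mA.
The root I_D = 11.3 mA gives V_GS = -1.51 V ≤ V_t, so take I_D = 1.79 mA.
Then V_GS = 2.98 V and V_DS = V_DD − I_D(R_D+R_S) = 12 − 1.79×1.97 = 8.47 V.
Saturation requires V_DS ≥ V_GS − V_t = 1.28 V; 8.47 ≥ 1.28 ✓.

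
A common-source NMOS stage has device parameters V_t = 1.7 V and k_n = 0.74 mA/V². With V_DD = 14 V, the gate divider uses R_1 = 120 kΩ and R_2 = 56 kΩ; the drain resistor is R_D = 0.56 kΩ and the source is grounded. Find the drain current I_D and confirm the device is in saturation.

I_D ≈ 2.8 mA

V_G = V_DD·R_2/(R_1+R_2) = 14×56/176 = 4.45 V. With the source grounded, V_GS = V_G = 4.45 V.
Assume saturation: I_D = (k_n/2)(V_GS − V_t)² = (0.74/2)×(4.45 − 1.7)² = 0.37×2.75² = 2.81 mA.
V_DS = V_DD − I_D·R_D = 14 − 2.81×0.56 = 12.4 V.
Saturation requires V_DS ≥ V_GS − V_t = 2.75 V; 12.4 ≥ 2.75 ✓.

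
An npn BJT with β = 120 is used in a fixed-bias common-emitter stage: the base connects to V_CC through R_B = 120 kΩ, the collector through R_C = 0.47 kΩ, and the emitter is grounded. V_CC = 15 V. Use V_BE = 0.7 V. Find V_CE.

Base loop: V_CC = I_B·R_B + V_BE, so I_B = (15 − 0.7)/120 kΩ = 0.119 mA.
In the active region I_C = β·I_B = 120 × 0.119 = 14.3 mA.
Collector loop: V_CE = V_CC − I_C·R_C = 15 − 14.3×0.47 = 8.28 V.
Since V_CE = 8.28 V > V_CE(sat) ≈ 0.2 V, the transistor is in the active region as assumed.

V_CE ≈ 8.3 V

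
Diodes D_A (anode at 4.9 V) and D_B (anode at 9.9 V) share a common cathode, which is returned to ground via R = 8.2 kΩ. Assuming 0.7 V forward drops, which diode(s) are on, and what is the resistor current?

Only D_B conducts; I_R ≈ 1.1 mA

Assume both conduct. Then node N would need to be at both 4.9−0.7 = 4.2 V and 9.9−0.7 = 9.2 V, which is impossible.
Assume only D_B conducts: V_N = 9.9 − 0.7 = 9.2 V, so I_R = 9.2/8.2 = 1.12 mA.
Check D_A: its anode-to-cathode voltage is 4.9 − 9.2 = -4.3 V < 0.7 V, so it is off. The assumption is consistent.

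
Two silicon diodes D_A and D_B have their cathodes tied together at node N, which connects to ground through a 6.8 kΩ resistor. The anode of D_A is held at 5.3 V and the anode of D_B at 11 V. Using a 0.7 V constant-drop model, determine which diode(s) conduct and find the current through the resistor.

Assume both conduct. Then node N would need to be at both 5.3−0.7 = 4.6 V and 11−0.7 = 10.3 V, which is impossible.
Assume only D_B conducts: V_N = 11 − 0.7 = 10.3 V, so I_R = 10.3/6.8 = 1.51 mA.
Check D_A: its anode-to-cathode voltage is 5.3 − 10.3 = -5 V < 0.7 V, so it is off. The assumption is consistent.

Only D_B conducts; I_R ≈ 1.5 mA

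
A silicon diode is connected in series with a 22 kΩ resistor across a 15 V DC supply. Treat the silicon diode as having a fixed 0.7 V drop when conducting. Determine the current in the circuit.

KVL around the loop: 15 = V_D + I·R = 0.7 + I × 22 kΩ.
So I = (15 − 0.7) / 22 kΩ = 14.3 / 22 = 0.65 mA.

I ≈ 0.65 mA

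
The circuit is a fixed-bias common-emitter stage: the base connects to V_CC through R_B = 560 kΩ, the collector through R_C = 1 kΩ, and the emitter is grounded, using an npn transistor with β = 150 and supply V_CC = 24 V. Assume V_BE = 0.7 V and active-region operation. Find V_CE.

V_CE ≈ 18 V

Base loop: V_CC = I_B·R_B + V_BE, so I_B = (24 − 0.7)/560 kΩ = 0.0416 mA.
In the active region I_C = β·I_B = 150 × 0.0416 = 6.24 mA.
Collector loop: V_CE = V_CC − I_C·R_C = 24 − 6.24×1 = 17.8 V.
Since V_CE = 17.8 V > V_CE(sat) ≈ 0.2 V, the transistor is in the active region as assumed.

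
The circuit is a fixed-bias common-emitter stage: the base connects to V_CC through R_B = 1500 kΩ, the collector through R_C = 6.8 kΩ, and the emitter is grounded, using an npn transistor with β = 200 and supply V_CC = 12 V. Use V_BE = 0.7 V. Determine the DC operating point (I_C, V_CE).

I_C ≈ 1.5 mA, V_CE ≈ 1.8 V

Base loop: V_CC = I_B·R_B + V_BE, so I_B = (12 − 0.7)/1500 kΩ = 0.00753 mA.
In the active region I_C = β·I_B = 200 × 0.00753 = 1.51 mA.
Collector loop: V_CE = V_CC − I_C·R_C = 12 − 1.51×6.8 = 1.75 V.
Since V_CE = 1.75 V > V_CE(sat) ≈ 0.2 V, the transistor is in the active region as assumed.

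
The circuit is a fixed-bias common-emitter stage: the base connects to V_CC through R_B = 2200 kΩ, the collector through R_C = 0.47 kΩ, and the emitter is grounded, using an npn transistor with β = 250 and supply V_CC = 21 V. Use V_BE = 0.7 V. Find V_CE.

V_CE ≈ 20 V

Base loop: V_CC = I_B·R_B + V_BE, so I_B = (21 − 0.7)/2200 kΩ = 0.00923 mA.
In the active region I_C = β·I_B = 250 × 0.00923 = 2.31 mA.
Collector loop: V_CE = V_CC − I_C·R_C = 21 − 2.31×0.47 = 19.9 V.
Since V_CE = 19.9 V > V_CE(sat) ≈ 0.2 V, the transistor is in the active region as assumed.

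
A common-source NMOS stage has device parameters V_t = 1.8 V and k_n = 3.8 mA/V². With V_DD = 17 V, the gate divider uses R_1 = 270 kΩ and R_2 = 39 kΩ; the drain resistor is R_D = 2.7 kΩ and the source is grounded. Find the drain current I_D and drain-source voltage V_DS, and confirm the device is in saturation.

V_G = V_DD·R_2/(R_1+R_2) = 17×39/309 = 2.15 V. With the source grounded, V_GS = V_G = 2.15 V.
Assume saturation: I_D = (k_n/2)(V_GS − V_t)² = (3.8/2)×(2.15 − 1.8)² = 1.9×0.346² = 0.227 mA.
V_DS = V_DD − I_D·R_D = 17 − 0.227×2.7 = 16.4 V.
Saturation requires V_DS ≥ V_GS − V_t = 0.346 V; 16.4 ≥ 0.346 ✓.

I_D ≈ 0.23 mA, V_DS ≈ 16 V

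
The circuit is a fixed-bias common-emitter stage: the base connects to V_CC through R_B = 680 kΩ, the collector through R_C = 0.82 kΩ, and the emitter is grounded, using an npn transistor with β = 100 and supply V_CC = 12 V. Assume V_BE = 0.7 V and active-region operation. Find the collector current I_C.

Base loop: V_CC = I_B·R_B + V_BE, so I_B = (12 − 0.7)/680 kΩ = 0.0166 mA.
In the active region I_C = β·I_B = 100 × 0.0166 = 1.66 mA.
Collector loop: V_CE = V_CC − I_C·R_C = 12 − 1.66×0.82 = 10.6 V.
Since V_CE = 10.6 V > V_CE(sat) ≈ 0.2 V, the transistor is in the active region as assumed.

I_C ≈ 1.7 mA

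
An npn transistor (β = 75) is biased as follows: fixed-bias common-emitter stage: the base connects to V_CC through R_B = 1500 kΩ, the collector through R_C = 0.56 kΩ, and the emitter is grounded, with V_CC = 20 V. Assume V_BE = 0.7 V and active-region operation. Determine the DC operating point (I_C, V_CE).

I_C ≈ 0.96 mA, V_CE ≈ 19 V

Base loop: V_CC = I_B·R_B + V_BE, so I_B = (20 − 0.7)/1500 kΩ = 0.0129 mA.
In the active region I_C = β·I_B = 75 × 0.0129 = 0.965 mA.
Collector loop: V_CE = V_CC − I_C·R_C = 20 − 0.965×0.56 = 19.5 V.
Since V_CE = 19.5 V > V_CE(sat) ≈ 0.2 V, the transistor is in the active region as assumed.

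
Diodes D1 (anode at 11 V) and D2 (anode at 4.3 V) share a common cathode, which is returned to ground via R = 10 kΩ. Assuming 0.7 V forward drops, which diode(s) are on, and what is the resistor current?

Only D1 conducts; I_R ≈ 1 mA

Assume both conduct. Then node N would need to be at both 11−0.7 = 10.3 V and 4.3−0.7 = 3.6 V, which is impossible.
Assume only D1 conducts: V_N = 11 − 0.7 = 10.3 V, so I_R = 10.3/10 = 1.03 mA.
Check D2: its anode-to-cathode voltage is 4.3 − 10.3 = -6 V < 0.7 V, so it is off. The assumption is consistent.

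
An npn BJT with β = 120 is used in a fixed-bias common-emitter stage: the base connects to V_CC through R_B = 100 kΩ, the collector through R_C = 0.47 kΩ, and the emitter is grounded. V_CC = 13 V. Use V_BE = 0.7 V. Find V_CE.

V_CE ≈ 6.1 V

Base loop: V_CC = I_B·R_B + V_BE, so I_B = (13 − 0.7)/100 kΩ = 0.123 mA.
In the active region I_C = β·I_B = 120 × 0.123 = 14.8 mA.
Collector loop: V_CE = V_CC − I_C·R_C = 13 − 14.8×0.47 = 6.06 V.
Since V_CE = 6.06 V > V_CE(sat) ≈ 0.2 V, the transistor is in the active region as assumed.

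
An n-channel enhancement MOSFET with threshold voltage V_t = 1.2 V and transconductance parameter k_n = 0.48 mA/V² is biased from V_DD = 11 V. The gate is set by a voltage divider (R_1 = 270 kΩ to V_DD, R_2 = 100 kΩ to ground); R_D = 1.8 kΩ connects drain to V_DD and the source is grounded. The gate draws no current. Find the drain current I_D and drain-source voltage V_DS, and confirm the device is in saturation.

V_G = V_DD·R_2/(R_1+R_2) = 11×100/370 = 2.97 V. With the source grounded, V_GS = V_G = 2.97 V.
Assume saturation: I_D = (k_n/2)(V_GS − V_t)² = (0.48/2)×(2.97 − 1.2)² = 0.24×1.77² = 0.754 mA.
V_DS = V_DD − I_D·R_D = 11 − 0.754×1.8 = 9.64 V.
Saturation requires V_DS ≥ V_GS − V_t = 1.77 V; 9.64 ≥ 1.77 ✓.

I_D ≈ 0.75 mA, V_DS ≈ 9.6 V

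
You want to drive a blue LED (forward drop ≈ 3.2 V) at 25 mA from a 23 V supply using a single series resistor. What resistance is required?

The resistor drops V_S − V_D = 23 − 3.2 = 19.8 V at 25 mA.
R = 19.8 V / 25 mA = 0.792 kΩ.

R ≈ 0.79 kΩ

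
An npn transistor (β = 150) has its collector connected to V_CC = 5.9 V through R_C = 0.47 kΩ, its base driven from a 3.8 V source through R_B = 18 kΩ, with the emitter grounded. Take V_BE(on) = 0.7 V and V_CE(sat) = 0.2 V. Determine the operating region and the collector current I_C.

Assume active: I_B = (3.8 − 0.7)/18 = 0.172 mA, giving I_C = β·I_B = 25.8 mA.
But then V_CE = 5.9 − 25.8×0.47 = -6.24 V < V_CE(sat) = 0.2 V — impossible in the active region.
So the transistor is saturated. With V_CE = 0.2 V, I_C = (V_CC − 0.2)/R_C = 5.7/0.47 = 12.1 mA.
Check: β·I_B = 25.8 mA > I_C = 12.1 mA, confirming saturation.

saturation; I_C ≈ 12 mA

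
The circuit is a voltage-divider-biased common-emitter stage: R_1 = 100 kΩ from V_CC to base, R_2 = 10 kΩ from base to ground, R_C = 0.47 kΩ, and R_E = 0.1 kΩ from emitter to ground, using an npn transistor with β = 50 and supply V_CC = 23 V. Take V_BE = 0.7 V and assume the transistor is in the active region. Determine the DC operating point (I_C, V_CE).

I_C ≈ 4.9 mA, V_CE ≈ 20 V

Thevenize the base divider: V_Th = V_CC·R_2/(R_1+R_2) = 23×10/110 = 2.09 V, R_Th = R_1‖R_2 = 9.09 kΩ.
Base-emitter loop: V_Th = I_B·R_Th + V_BE + (β+1)I_B·R_E, so I_B = (2.09 − 0.7) / (9.09 + 51×0.1) = 0.098 mA.
I_C = β·I_B = 50×0.098 = 4.9 mA, and I_E = (β+1)I_B = 5 mA.
V_CE = V_CC − I_C·R_C − I_E·R_E = 23 − 4.9×0.47 − 5×0.1 = 20.2 V.
V_CE = 20.2 V > 0.2 V confirms active-region operation.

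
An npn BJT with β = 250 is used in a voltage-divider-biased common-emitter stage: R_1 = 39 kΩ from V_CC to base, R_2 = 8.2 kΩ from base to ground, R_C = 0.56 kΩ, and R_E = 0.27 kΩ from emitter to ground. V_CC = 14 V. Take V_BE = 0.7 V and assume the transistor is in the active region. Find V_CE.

V_CE ≈ 9.2 V

Thevenize the base divider: V_Th = V_CC·R_2/(R_1+R_2) = 14×8.2/47.2 = 2.43 V, R_Th = R_1‖R_2 = 6.78 kΩ.
Base-emitter loop: V_Th = I_B·R_Th + V_BE + (β+1)I_B·R_E, so I_B = (2.43 − 0.7) / (6.78 + 251×0.27) = 0.0232 mA.
I_C = β·I_B = 250×0.0232 = 5.81 mA, and I_E = (β+1)I_B = 5.83 mA.
V_CE = V_CC − I_C·R_C − I_E·R_E = 14 − 5.81×0.56 − 5.83×0.27 = 9.17 V.
V_CE = 9.17 V > 0.2 V confirms active-region operation.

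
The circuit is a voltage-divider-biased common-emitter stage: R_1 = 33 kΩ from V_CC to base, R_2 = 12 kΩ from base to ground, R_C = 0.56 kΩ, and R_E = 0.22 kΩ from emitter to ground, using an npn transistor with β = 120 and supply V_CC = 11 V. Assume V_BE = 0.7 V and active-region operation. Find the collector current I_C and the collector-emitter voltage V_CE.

Thevenize the base divider: V_Th = V_CC·R_2/(R_1+R_2) = 11×12/45 = 2.93 V, R_Th = R_1‖R_2 = 8.8 kΩ.
Base-emitter loop: V_Th = I_B·R_Th + V_BE + (β+1)I_B·R_E, so I_B = (2.93 − 0.7) / (8.8 + 121×0.22) = 0.0631 mA.
I_C = β·I_B = 120×0.0631 = 7.57 mA, and I_E = (β+1)I_B = 7.63 mA.
V_CE = V_CC − I_C·R_C − I_E·R_E = 11 − 7.57×0.56 − 7.63×0.22 = 5.08 V.
V_CE = 5.08 V > 0.2 V confirms active-region operation.

I_C ≈ 7.6 mA, V_CE ≈ 5.1 V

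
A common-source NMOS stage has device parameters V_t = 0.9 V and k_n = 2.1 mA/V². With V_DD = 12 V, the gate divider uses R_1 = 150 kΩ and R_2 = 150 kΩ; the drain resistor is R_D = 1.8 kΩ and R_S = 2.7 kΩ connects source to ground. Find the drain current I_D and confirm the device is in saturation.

V_G = V_DD·R_2/(R_1+R_2) = 12×150/300 = 6 V.
Assume saturation: I_D = (k_n/2)(V_GS − V_t)² with V_GS = V_G − I_D·R_S = 6 − 2.7·I_D.
Substituting gives 7.65·I_D² − 29.9·I_D + 27.3 = 0, with roots I_D = 1.45 or 2.46 mA.
The root I_D = 2.46 mA gives V_GS = -0.629 V ≤ V_t, so take I_D = 1.45 mA.
Then V_GS = 2.08 V and V_DS = V_DD − I_D(R_D+R_S) = 12 − 1.45×4.5 = 5.46 V.
Saturation requires V_DS ≥ V_GS − V_t = 1.18 V; 5.46 ≥ 1.18 ✓.

I_D ≈ 1.5 mA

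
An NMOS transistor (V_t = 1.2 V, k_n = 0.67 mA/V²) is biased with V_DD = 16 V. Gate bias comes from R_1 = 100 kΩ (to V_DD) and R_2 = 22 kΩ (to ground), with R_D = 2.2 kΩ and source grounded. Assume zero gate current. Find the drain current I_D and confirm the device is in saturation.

V_G = V_DD·R_2/(R_1+R_2) = 16×22/122 = 2.89 V. With the source grounded, V_GS = V_G = 2.89 V.
Assume saturation: I_D = (k_n/2)(V_GS − V_t)² = (0.67/2)×(2.89 − 1.2)² = 0.335×1.69² = 0.951 mA.
V_DS = V_DD − I_D·R_D = 16 − 0.951×2.2 = 13.9 V.
Saturation requires V_DS ≥ V_GS − V_t = 1.69 V; 13.9 ≥ 1.69 ✓.

I_D ≈ 0.95 mA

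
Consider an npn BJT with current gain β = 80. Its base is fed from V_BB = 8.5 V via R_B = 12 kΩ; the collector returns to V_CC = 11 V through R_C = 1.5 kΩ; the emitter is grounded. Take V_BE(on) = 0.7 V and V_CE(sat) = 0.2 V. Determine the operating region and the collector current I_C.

Assume active: I_B = (8.5 − 0.7)/12 = 0.65 mA, giving I_C = β·I_B = 52 mA.
But then V_CE = 11 − 52×1.5 = -67 V < V_CE(sat) = 0.2 V — impossible in the active region.
So the transistor is saturated. With V_CE = 0.2 V, I_C = (V_CC − 0.2)/R_C = 10.8/1.5 = 7.2 mA.
Check: β·I_B = 52 mA > I_C = 7.2 mA, confirming saturation.

saturation; I_C ≈ 7.2 mA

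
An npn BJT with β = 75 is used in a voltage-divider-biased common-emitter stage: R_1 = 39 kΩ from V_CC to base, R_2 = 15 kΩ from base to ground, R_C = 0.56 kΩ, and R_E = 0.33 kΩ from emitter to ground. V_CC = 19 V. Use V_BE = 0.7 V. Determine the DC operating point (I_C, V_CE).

I_C ≈ 9.6 mA, V_CE ≈ 10 V

Thevenize the base divider: V_Th = V_CC·R_2/(R_1+R_2) = 19×15/54 = 5.28 V, R_Th = R_1‖R_2 = 10.8 kΩ.
Base-emitter loop: V_Th = I_B·R_Th + V_BE + (β+1)I_B·R_E, so I_B = (5.28 − 0.7) / (10.8 + 76×0.33) = 0.127 mA.
I_C = β·I_B = 75×0.127 = 9.56 mA, and I_E = (β+1)I_B = 9.69 mA.
V_CE = V_CC − I_C·R_C − I_E·R_E = 19 − 9.56×0.56 − 9.69×0.33 = 10.4 V.
V_CE = 10.4 V > 0.2 V confirms active-region operation.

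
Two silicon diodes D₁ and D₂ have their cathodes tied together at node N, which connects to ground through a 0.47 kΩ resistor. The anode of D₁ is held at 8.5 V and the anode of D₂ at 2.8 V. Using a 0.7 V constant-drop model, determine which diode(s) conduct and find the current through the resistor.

Only D₁ conducts; I_R ≈ 17 mA

Assume both conduct. Then node N would need to be at both 8.5−0.7 = 7.8 V and 2.8−0.7 = 2.1 V, which is impossible.
Assume only D₁ conducts: V_N = 8.5 − 0.7 = 7.8 V, so I_R = 7.8/0.47 = 16.6 mA.
Check D₂: its anode-to-cathode voltage is 2.8 − 7.8 = -5 V < 0.7 V, so it is off. The assumption is consistent.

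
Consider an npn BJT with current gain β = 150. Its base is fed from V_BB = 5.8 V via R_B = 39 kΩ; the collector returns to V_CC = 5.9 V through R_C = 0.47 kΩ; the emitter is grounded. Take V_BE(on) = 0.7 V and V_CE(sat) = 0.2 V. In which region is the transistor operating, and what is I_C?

saturation; I_C ≈ 12 mA

Assume active: I_B = (5.8 − 0.7)/39 = 0.131 mA, giving I_C = β·I_B = 19.6 mA.
But then V_CE = 5.9 − 19.6×0.47 = -3.32 V < V_CE(sat) = 0.2 V — impossible in the active region.
So the transistor is saturated. With V_CE = 0.2 V, I_C = (V_CC − 0.2)/R_C = 5.7/0.47 = 12.1 mA.
Check: β·I_B = 19.6 mA > I_C = 12.1 mA, confirming saturation.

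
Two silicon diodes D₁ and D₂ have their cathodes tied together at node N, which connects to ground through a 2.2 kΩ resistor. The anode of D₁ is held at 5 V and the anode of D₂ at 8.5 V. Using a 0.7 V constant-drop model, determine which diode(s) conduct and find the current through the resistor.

Only D₂ conducts; I_R ≈ 3.5 mA

Assume both conduct. Then node N would need to be at both 5−0.7 = 4.3 V and 8.5−0.7 = 7.8 V, which is impossible.
Assume only D₂ conducts: V_N = 8.5 − 0.7 = 7.8 V, so I_R = 7.8/2.2 = 3.55 mA.
Check D₁: its anode-to-cathode voltage is 5 − 7.8 = -2.8 V < 0.7 V, so it is off. The assumption is consistent.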